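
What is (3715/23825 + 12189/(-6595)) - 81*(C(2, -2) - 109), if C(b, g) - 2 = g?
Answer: 11095987583/1257007 ≈ 8827.3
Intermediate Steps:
C(b, g) = 2 + g
(3715/23825 + 12189/(-6595)) - 81*(C(2, -2) - 109) = (3715/23825 + 12189/(-6595)) - 81*((2 - 2) - 109) = (3715*(1/23825) + 12189*(-1/6595)) - 81*(0 - 109) = (743/4765 - 12189/6595) - 81*(-109) = -2127220/1257007 - 1*(-8829) = -2127220/1257007 + 8829 = 11095987583/1257007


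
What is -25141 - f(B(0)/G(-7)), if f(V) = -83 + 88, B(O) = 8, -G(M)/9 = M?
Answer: -25146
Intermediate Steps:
G(M) = -9*M
f(V) = 5
-25141 - f(B(0)/G(-7)) = -25141 - 1*5 = -25141 - 5 = -25146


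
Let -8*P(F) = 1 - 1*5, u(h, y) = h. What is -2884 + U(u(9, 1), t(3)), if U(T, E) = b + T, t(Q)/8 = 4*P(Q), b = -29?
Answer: -2904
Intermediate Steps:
P(F) = ½ (P(F) = -(1 - 1*5)/8 = -(1 - 5)/8 = -⅛*(-4) = ½)
t(Q) = 16 (t(Q) = 8*(4*(½)) = 8*2 = 16)
U(T, E) = -29 + T
-2884 + U(u(9, 1), t(3)) = -2884 + (-29 + 9) = -2884 - 20 = -2904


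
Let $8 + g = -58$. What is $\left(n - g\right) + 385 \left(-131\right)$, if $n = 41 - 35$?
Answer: $-50363$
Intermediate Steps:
$g = -66$ ($g = -8 - 58 = -66$)
$n = 6$ ($n = 41 - 35 = 6$)
$\left(n - g\right) + 385 \left(-131\right) = \left(6 - -66\right) + 385 \left(-131\right) = \left(6 + 66\right) - 50435 = 72 - 50435 = -50363$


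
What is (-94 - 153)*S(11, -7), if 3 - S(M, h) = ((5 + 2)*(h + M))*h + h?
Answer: -50882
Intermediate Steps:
S(M, h) = 3 - h - h*(7*M + 7*h) (S(M, h) = 3 - (((5 + 2)*(h + M))*h + h) = 3 - ((7*(M + h))*h + h) = 3 - ((7*M + 7*h)*h + h) = 3 - (h*(7*M + 7*h) + h) = 3 - (h + h*(7*M + 7*h)) = 3 + (-h - h*(7*M + 7*h)) = 3 - h - h*(7*M + 7*h))
(-94 - 153)*S(11, -7) = (-94 - 153)*(3 - 1*(-7) - 7*(-7)**2 - 7*11*(-7)) = -247*(3 + 7 - 7*49 + 539) = -247*(3 + 7 - 343 + 539) = -247*206 = -50882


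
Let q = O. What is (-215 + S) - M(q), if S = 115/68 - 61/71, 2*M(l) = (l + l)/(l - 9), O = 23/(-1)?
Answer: -8299785/38624 ≈ -214.89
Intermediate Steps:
O = -23 (O = 23*(-1) = -23)
q = -23
M(l) = l/(-9 + l) (M(l) = ((l + l)/(l - 9))/2 = ((2*l)/(-9 + l))/2 = (2*l/(-9 + l))/2 = l/(-9 + l))
S = 4017/4828 (S = 115*(1/68) - 61*1/71 = 115/68 - 61/71 = 4017/4828 ≈ 0.83202)
(-215 + S) - M(q) = (-215 + 4017/4828) - (-23)/(-9 - 23) = -1034003/4828 - (-23)/(-32) = -1034003/4828 - (-23)*(-1)/32 = -1034003/4828 - 1*23/32 = -1034003/4828 - 23/32 = -8299785/38624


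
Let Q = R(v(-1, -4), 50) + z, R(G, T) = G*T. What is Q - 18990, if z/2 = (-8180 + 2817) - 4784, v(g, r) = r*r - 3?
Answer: -38634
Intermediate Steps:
v(g, r) = -3 + r² (v(g, r) = r² - 3 = -3 + r²)
z = -20294 (z = 2*((-8180 + 2817) - 4784) = 2*(-5363 - 4784) = 2*(-10147) = -20294)
Q = -19644 (Q = (-3 + (-4)²)*50 - 20294 = (-3 + 16)*50 - 20294 = 13*50 - 20294 = 650 - 20294 = -19644)
Q - 18990 = -19644 - 18990 = -38634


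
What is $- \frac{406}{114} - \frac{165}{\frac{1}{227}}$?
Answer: $- \frac{2135138}{57} \approx -37459.0$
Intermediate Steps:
$- \frac{406}{114} - \frac{165}{\frac{1}{227}} = \left(-406\right) \frac{1}{114} - 165 \frac{1}{\frac{1}{227}} = - \frac{203}{57} - 37455 = - \frac{2135138}{57}$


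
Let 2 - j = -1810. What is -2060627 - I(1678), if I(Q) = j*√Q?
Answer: -2060627 - 1812*√1678 ≈ -2.1349e+6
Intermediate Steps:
j = 1812 (j = 2 - 1*(-1810) = 2 + 1810 = 1812)
I(Q) = 1812*√Q
-2060627 - I(1678) = -2060627 - 1812*√1678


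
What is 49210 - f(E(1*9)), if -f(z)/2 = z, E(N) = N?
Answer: 49228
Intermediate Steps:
f(z) = -2*z
49210 - f(E(1*9)) = 49210 - (-2)*1*9 = 49210 - (-2)*9 = 49210 - 1*(-18) = 49210 + 18 = 49228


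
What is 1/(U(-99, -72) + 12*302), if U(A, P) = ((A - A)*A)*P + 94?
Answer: 1/3718 ≈ 0.00026896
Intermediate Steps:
U(A, P) = 94 (U(A, P) = (0*A)*P + 94 = 0*P + 94 = 0 + 94 = 94)
1/(U(-99, -72) + 12*302) = 1/(94 + 12*302) = 1/(94 + 3624) = 1/3718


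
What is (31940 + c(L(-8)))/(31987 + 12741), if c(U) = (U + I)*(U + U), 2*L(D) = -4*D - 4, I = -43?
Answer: 3891/5591 ≈ 0.69594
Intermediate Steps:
L(D) = -2 - 2*D (L(D) = (-4*D - 4)/2 = (-4 - 4*D)/2 = -2 - 2*D)
c(U) = 2*U*(-43 + U) (c(U) = (U - 43)*(U + U) = (-43 + U)*(2*U) = 2*U*(-43 + U))
(31940 + c(L(-8)))/(31987 + 12741) = (31940 + 2*(-2 - 2*(-8))*(-43 + (-2 - 2*(-8))))/(31987 + 12741) = (31940 + 2*(-2 + 16)*(-43 + (-2 + 16)))/44728 = (31940 + 2*14*(-43 + 14))*(1/44728) = (31940 + 2*14*(-29))*(1/44728) = (31940 - 812)*(1/44728) = 31128*(1/44728) = 3891/5591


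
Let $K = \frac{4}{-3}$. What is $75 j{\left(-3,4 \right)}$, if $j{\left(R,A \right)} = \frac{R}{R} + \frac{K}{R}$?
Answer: $\frac{325}{3} \approx 108.33$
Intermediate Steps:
$K = - \frac{4}{3}$ ($K = 4 \left(- \frac{1}{3}\right) = - \frac{4}{3} \approx -1.3333$)
$j{\left(R,A \right)} = 1 - \frac{4}{3 R}$ ($j{\left(R,A \right)} = \frac{R}{R} - \frac{4}{3 R} = 1 - \frac{4}{3 R}$)
$75 j{\left(-3,4 \right)} = 75 \frac{- \frac{4}{3} - 3}{-3} = 75 \left(\left(- \frac{1}{3}\right) \left(- \frac{13}{3}\right)\right) = 75 \cdot \frac{13}{9} = \frac{325}{3}$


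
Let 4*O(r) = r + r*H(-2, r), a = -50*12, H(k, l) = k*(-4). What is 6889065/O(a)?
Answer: -459271/90 ≈ -5103.0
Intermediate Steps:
H(k, l) = -4*k
a = -600
O(r) = 9*r/4 (O(r) = (r + r*(-4*(-2)))/4 = (r + r*8)/4 = (r + 8*r)/4 = (9*r)/4 = 9*r/4)
6889065/O(a) = 6889065/(((9/4)*(-600))) = 6889065/(-1350) = 6889065*(-1/1350) = -459271/90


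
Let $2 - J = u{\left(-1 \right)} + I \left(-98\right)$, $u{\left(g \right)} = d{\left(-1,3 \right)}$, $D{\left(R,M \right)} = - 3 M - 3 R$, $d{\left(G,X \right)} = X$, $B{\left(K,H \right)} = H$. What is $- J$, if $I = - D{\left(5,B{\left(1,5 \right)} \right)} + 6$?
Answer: $-3527$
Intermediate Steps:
$u{\left(g \right)} = 3$
$I = 36$ ($I = - (\left(-3\right) 5 - 15) + 6 = - (-15 - 15) + 6 = \left(-1\right) \left(-30\right) + 6 = 30 + 6 = 36$)
$J = 3527$ ($J = 2 - \left(3 + 36 \left(-98\right)\right) = 2 - \left(3 - 3528\right) = 2 - -3525 = 2 + 3525 = 3527$)
$- J = \left(-1\right) 3527 = -3527$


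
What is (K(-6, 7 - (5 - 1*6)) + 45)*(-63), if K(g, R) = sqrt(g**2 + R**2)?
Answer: -3465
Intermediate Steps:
K(g, R) = sqrt(R**2 + g**2)
(K(-6, 7 - (5 - 1*6)) + 45)*(-63) = (sqrt((7 - (5 - 1*6))**2 + (-6)**2) + 45)*(-63) = (sqrt((7 - (5 - 6))**2 + 36) + 45)*(-63) = (sqrt((7 - 1*(-1))**2 + 36) + 45)*(-63) = (sqrt((7 + 1)**2 + 36) + 45)*(-63) = (sqrt(8**2 + 36) + 45)*(-63) = (sqrt(64 + 36) + 45)*(-63) = (sqrt(100) + 45)*(-63) = (10 + 45)*(-63) = 55*(-63) = -3465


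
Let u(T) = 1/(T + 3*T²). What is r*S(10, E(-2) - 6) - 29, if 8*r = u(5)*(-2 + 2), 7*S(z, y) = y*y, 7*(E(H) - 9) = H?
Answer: -29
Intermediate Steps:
E(H) = 9 + H/7
S(z, y) = y²/7 (S(z, y) = (y*y)/7 = y²/7)
r = 0 (r = ((1/(5*(1 + 3*5)))*(-2 + 2))/8 = ((1/(5*(1 + 15)))*0)/8 = (((⅕)/16)*0)/8 = (((⅕)*(1/16))*0)/8 = ((1/80)*0)/8 = (⅛)*0 = 0)
r*S(10, E(-2) - 6) - 29 = 0*(((9 + (⅐)*(-2)) - 6)²/7) - 29 = 0*(((9 - 2/7) - 6)²/7) - 29 = 0*((61/7 - 6)²/7) - 29 = 0*((19/7)²/7) - 29 = 0*((⅐)*(361/49)) - 29 = 0*(361/343) - 29 = 0 - 29 = -29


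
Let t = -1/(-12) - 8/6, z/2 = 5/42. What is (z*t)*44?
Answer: -275/21 ≈ -13.095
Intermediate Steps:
z = 5/21 (z = 2*(5/42) = 5/21 ≈ 0.23810)
t = -5/4 (t = -1*(-1/12) - 8*1/6 = 1/12 - 4/3 = -5/4 ≈ -1.2500)
(z*t)*44 = ((5/21)*(-5/4))*44 = -25/84*44 = -275/21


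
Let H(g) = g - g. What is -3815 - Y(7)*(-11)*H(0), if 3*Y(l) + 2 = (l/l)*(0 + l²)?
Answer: -3815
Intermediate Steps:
H(g) = 0
Y(l) = -⅔ + l²/3 (Y(l) = -⅔ + ((l/l)*(0 + l²))/3 = -⅔ + (1*l²)/3 = -⅔ + l²/3)
-3815 - Y(7)*(-11)*H(0) = -3815 - (-⅔ + (⅓)*7²)*(-11)*0 = -3815 - (-⅔ + (⅓)*49)*(-11)*0 = -3815 - (-⅔ + 49/3)*(-11)*0 = -3815 - (47/3)*(-11)*0 = -3815 - (-517)*0/3 = -3815 - 1*0 = -3815 + 0 = -3815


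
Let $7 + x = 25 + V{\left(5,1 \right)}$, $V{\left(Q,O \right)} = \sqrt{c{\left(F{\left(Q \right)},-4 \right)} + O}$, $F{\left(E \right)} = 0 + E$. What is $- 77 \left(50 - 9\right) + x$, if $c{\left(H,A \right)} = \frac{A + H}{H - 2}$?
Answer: $-3139 + \frac{2 \sqrt{3}}{3} \approx -3137.8$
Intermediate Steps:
$F{\left(E \right)} = E$
$c{\left(H,A \right)} = \frac{A + H}{-2 + H}$
$V{\left(Q,O \right)} = \sqrt{O + \frac{-4 + Q}{-2 + Q}}$ ($V{\left(Q,O \right)} = \sqrt{\frac{-4 + Q}{-2 + Q} + O} = \sqrt{O + \frac{-4 + Q}{-2 + Q}}$)
$x = 18 + \frac{2 \sqrt{3}}{3}$ ($x = -7 + \left(25 + \sqrt{\frac{-4 + 5 + 1 \left(-2 + 5\right)}{-2 + 5}}\right) = -7 + \left(25 + \sqrt{\frac{-4 + 5 + 1 \cdot 3}{3}}\right) = -7 + \left(25 + \sqrt{\frac{-4 + 5 + 3}{3}}\right) = -7 + \left(25 + \sqrt{\frac{1}{3} \cdot 4}\right) = -7 + \left(25 + \sqrt{\frac{4}{3}}\right) = -7 + \left(25 + \frac{2 \sqrt{3}}{3}\right) = 18 + \frac{2 \sqrt{3}}{3} \approx 19.155$)
$- 77 \left(50 - 9\right) + x = - 77 \left(50 - 9\right) + \left(18 + \frac{2 \sqrt{3}}{3}\right) = \left(-77\right) 41 + \left(18 + \frac{2 \sqrt{3}}{3}\right) = -3157 + \left(18 + \frac{2 \sqrt{3}}{3}\right) = -3139 + \frac{2 \sqrt{3}}{3}$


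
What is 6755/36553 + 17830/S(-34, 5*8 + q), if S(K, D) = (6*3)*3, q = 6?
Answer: 326052380/986931 ≈ 330.37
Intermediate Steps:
S(K, D) = 54 (S(K, D) = 18*3 = 54)
6755/36553 + 17830/S(-34, 5*8 + q) = 6755/36553 + 17830/54 = 6755*(1/36553) + 17830*(1/54) = 6755/36553 + 8915/27 = 326052380/986931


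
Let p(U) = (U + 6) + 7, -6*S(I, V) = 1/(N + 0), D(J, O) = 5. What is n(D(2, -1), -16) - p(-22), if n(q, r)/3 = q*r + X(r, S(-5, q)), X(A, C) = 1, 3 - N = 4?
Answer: -228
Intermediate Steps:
N = -1 (N = 3 - 1*4 = 3 - 4 = -1)
S(I, V) = ⅙ (S(I, V) = -1/(6*(-1 + 0)) = -⅙/(-1) = -⅙*(-1) = ⅙)
p(U) = 13 + U (p(U) = (6 + U) + 7 = 13 + U)
n(q, r) = 3 + 3*q*r (n(q, r) = 3*(q*r + 1) = 3*(1 + q*r) = 3 + 3*q*r)
n(D(2, -1), -16) - p(-22) = (3 + 3*5*(-16)) - (13 - 22) = (3 - 240) - 1*(-9) = -237 + 9 = -228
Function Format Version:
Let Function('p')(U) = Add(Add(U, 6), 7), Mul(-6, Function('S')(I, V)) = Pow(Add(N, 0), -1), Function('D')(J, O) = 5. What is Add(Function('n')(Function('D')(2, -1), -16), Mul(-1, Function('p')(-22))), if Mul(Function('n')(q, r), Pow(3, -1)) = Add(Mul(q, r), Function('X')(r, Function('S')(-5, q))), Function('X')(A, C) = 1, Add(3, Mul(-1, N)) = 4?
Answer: -228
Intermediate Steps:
N = -1 (N = Add(3, Mul(-1, 4)) = Add(3, -4) = -1)
Function('S')(I, V) = Rational(1, 6) (Function('S')(I, V) = Mul(Rational(-1, 6), Pow(Add(-1, 0), -1)) = Mul(Rational(-1, 6), Pow(-1, -1)) = Mul(Rational(-1, 6), -1) = Rational(1, 6))
Function('p')(U) = Add(13, U) (Function('p')(U) = Add(Add(6, U), 7) = Add(13, U))
Function('n')(q, r) = Add(3, Mul(3, q, r)) (Function('n')(q, r) = Mul(3, Add(Mul(q, r), 1)) = Mul(3, Add(1, Mul(q, r))) = Add(3, Mul(3, q, r)))
Add(Function('n')(Function('D')(2, -1), -16), Mul(-1, Function('p')(-22))) = Add(Add(3, Mul(3, 5, -16)), Mul(-1, Add(13, -22))) = Add(Add(3, -240), Mul(-1, -9)) = Add(-237, 9) = -228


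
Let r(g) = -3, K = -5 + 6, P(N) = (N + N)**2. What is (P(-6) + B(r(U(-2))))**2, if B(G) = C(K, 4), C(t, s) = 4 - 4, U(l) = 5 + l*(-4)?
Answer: 20736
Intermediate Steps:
P(N) = 4*N**2 (P(N) = (2*N)**2 = 4*N**2)
U(l) = 5 - 4*l
K = 1
C(t, s) = 0
B(G) = 0
(P(-6) + B(r(U(-2))))**2 = (4*(-6)**2 + 0)**2 = (4*36 + 0)**2 = (144 + 0)**2 = 144**2 = 20736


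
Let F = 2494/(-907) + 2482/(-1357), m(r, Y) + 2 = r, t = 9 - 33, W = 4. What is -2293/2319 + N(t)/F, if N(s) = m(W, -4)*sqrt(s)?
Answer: -2293/2319 - 1230799*I*sqrt(6)/1408883 ≈ -0.98879 - 2.1399*I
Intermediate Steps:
t = -24
m(r, Y) = -2 + r
N(s) = 2*sqrt(s) (N(s) = (-2 + 4)*sqrt(s) = 2*sqrt(s))
F = -5635532/1230799 (F = 2494*(-1/907) + 2482*(-1/1357) = -2494/907 - 2482/1357 = -5635532/1230799 ≈ -4.5788)
-2293/2319 + N(t)/F = -2293/2319 + (2*sqrt(-24))/(-5635532/1230799) = -2293*1/2319 + (2*(2*I*sqrt(6)))*(-1230799/5635532) = -2293/2319 + (4*I*sqrt(6))*(-1230799/5635532) = -2293/2319 - 1230799*I*sqrt(6)/1408883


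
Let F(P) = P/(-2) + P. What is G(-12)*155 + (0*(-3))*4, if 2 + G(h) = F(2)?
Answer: -155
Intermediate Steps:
F(P) = P/2 (F(P) = -P/2 + P = P/2)
G(h) = -1 (G(h) = -2 + (½)*2 = -2 + 1 = -1)
G(-12)*155 + (0*(-3))*4 = -1*155 + (0*(-3))*4 = -155 + 0*4 = -155 + 0 = -155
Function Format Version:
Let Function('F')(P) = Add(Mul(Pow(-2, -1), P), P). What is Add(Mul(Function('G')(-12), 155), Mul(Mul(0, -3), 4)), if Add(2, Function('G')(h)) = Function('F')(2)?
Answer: -155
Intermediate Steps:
Function('F')(P) = Mul(Rational(1, 2), P) (Function('F')(P) = Add(Mul(Rational(-1, 2), P), P) = Mul(Rational(1, 2), P))
Function('G')(h) = -1 (Function('G')(h) = Add(-2, Mul(Rational(1, 2), 2)) = Add(-2, 1) = -1)
Add(Mul(Function('G')(-12), 155), Mul(Mul(0, -3), 4)) = Add(Mul(-1, 155), Mul(Mul(0, -3), 4)) = Add(-155, Mul(0, 4)) = Add(-155, 0) = -155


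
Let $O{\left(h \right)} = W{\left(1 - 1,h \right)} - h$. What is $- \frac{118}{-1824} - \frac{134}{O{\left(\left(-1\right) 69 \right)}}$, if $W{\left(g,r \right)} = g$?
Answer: $- \frac{39379}{20976} \approx -1.8773$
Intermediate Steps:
$O{\left(h \right)} = - h$ ($O{\left(h \right)} = \left(1 - 1\right) - h = 0 - h = - h$)
$- \frac{118}{-1824} - \frac{134}{O{\left(\left(-1\right) 69 \right)}} = - \frac{118}{-1824} - \frac{134}{\left(-1\right) \left(\left(-1\right) 69\right)} = \left(-118\right) \left(- \frac{1}{1824}\right) - \frac{134}{\left(-1\right) \left(-69\right)} = \frac{59}{912} - \frac{134}{69} = - \frac{39379}{20976}$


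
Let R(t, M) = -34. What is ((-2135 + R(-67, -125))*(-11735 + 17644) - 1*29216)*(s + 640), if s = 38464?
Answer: -502323610048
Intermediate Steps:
((-2135 + R(-67, -125))*(-11735 + 17644) - 1*29216)*(s + 640) = ((-2135 - 34)*(-11735 + 17644) - 1*29216)*(38464 + 640) = (-2169*5909 - 29216)*39104 = (-12816621 - 29216)*39104 = -12845837*39104 = -502323610048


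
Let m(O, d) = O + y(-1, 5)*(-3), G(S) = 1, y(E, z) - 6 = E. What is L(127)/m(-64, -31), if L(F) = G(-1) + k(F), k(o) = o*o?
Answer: -16130/79 ≈ -204.18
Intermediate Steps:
y(E, z) = 6 + E
k(o) = o²
m(O, d) = -15 + O (m(O, d) = O + (6 - 1)*(-3) = O + 5*(-3) = O - 15 = -15 + O)
L(F) = 1 + F²
L(127)/m(-64, -31) = (1 + 127²)/(-15 - 64) = (1 + 16129)/(-79) = 16130*(-1/79) = -16130/79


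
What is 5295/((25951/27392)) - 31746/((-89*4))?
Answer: 26229154143/4619278 ≈ 5678.2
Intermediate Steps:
5295/((25951/27392)) - 31746/((-89*4)) = 5295/((25951*(1/27392))) - 31746/(-356) = 5295/(25951/27392) - 31746*(-1/356) = 5295*(27392/25951) + 15873/178 = 145040640/25951 + 15873/178 = 26229154143/4619278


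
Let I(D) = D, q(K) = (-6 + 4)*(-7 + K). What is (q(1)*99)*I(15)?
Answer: 17820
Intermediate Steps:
q(K) = 14 - 2*K (q(K) = -2*(-7 + K) = 14 - 2*K)
(q(1)*99)*I(15) = ((14 - 2*1)*99)*15 = ((14 - 2)*99)*15 = (12*99)*15 = 1188*15 = 17820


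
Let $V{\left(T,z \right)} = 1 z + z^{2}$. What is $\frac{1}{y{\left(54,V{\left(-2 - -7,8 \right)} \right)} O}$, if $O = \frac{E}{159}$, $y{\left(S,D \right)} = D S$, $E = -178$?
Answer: $- \frac{53}{230688} \approx -0.00022975$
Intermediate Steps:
$V{\left(T,z \right)} = z + z^{2}$
$O = - \frac{178}{159} \approx -1.1195$
$\frac{1}{y{\left(54,V{\left(-2 - -7,8 \right)} \right)} O} = \frac{1}{8 \left(1 + 8\right) 54 \left(- \frac{178}{159}\right)} = \frac{1}{8 \cdot 9 \cdot 54 \left(- \frac{178}{159}\right)} = \frac{1}{72 \cdot 54 \left(- \frac{178}{159}\right)} = \frac{1}{3888 \left(- \frac{178}{159}\right)} = \frac{1}{- \frac{230688}{53}} = - \frac{53}{230688}$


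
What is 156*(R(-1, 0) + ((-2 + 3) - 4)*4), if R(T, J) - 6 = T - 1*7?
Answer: -2184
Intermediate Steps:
R(T, J) = -1 + T (R(T, J) = 6 + (T - 1*7) = 6 + (T - 7) = 6 + (-7 + T) = -1 + T)
156*(R(-1, 0) + ((-2 + 3) - 4)*4) = 156*((-1 - 1) + ((-2 + 3) - 4)*4) = 156*(-2 + (1 - 4)*4) = 156*(-2 - 3*4) = 156*(-2 - 12) = 156*(-14) = -2184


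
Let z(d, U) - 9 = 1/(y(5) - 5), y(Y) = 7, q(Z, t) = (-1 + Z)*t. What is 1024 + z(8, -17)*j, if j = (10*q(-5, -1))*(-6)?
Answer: -2396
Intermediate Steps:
q(Z, t) = t*(-1 + Z)
j = -360 (j = (10*(-(-1 - 5)))*(-6) = (10*(-1*(-6)))*(-6) = (10*6)*(-6) = 60*(-6) = -360)
z(d, U) = 19/2 (z(d, U) = 9 + 1/(7 - 5) = 9 + 1/2 = 19/2)
1024 + z(8, -17)*j = 1024 + (19/2)*(-360) = 1024 - 3420 = -2396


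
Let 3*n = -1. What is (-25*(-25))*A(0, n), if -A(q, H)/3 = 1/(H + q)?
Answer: 5625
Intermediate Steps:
n = -⅓ (n = (⅓)*(-1) = -⅓ ≈ -0.33333)
A(q, H) = -3/(H + q)
(-25*(-25))*A(0, n) = (-25*(-25))*(-3/(-⅓ + 0)) = 625*(-3/(-⅓)) = 625*(-3*(-3)) = 625*9 = 5625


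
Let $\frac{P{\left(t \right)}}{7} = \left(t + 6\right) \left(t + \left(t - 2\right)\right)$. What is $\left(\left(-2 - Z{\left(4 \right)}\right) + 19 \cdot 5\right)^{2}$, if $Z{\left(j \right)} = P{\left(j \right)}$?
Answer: $106929$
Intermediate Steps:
$P{\left(t \right)} = 7 \left(-2 + 2 t\right) \left(6 + t\right)$ ($P{\left(t \right)} = 7 \left(t + 6\right) \left(t + \left(t - 2\right)\right) = 7 \left(6 + t\right) \left(t + \left(t - 2\right)\right) = 7 \left(6 + t\right) \left(t + \left(-2 + t\right)\right) = 7 \left(6 + t\right) \left(-2 + 2 t\right) = 7 \left(-2 + 2 t\right) \left(6 + t\right)$)
$Z{\left(j \right)} = -84 + 14 j^{2} + 70 j$
$\left(\left(-2 - Z{\left(4 \right)}\right) + 19 \cdot 5\right)^{2} = \left(\left(-2 - \left(-84 + 14 \cdot 4^{2} + 70 \cdot 4\right)\right) + 19 \cdot 5\right)^{2} = \left(\left(-2 - \left(-84 + 14 \cdot 16 + 280\right)\right) + 95\right)^{2} = \left(\left(-2 - \left(-84 + 224 + 280\right)\right) + 95\right)^{2} = \left(\left(-2 - 420\right) + 95\right)^{2} = \left(-422 + 95\right)^{2} = \left(-327\right)^{2} = 106929$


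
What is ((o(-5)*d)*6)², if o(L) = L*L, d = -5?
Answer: 562500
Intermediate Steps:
o(L) = L²
((o(-5)*d)*6)² = (((-5)²*(-5))*6)² = ((25*(-5))*6)² = (-125*6)² = (-750)² = 562500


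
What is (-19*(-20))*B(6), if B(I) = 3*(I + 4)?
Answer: 11400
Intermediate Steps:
B(I) = 12 + 3*I (B(I) = 3*(4 + I) = 12 + 3*I)
(-19*(-20))*B(6) = (-19*(-20))*(12 + 3*6) = 380*(12 + 18) = 380*30 = 11400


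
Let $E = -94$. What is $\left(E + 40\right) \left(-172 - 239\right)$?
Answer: $22194$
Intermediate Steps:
$\left(E + 40\right) \left(-172 - 239\right) = \left(-94 + 40\right) \left(-172 - 239\right) = - 54 \left(-172 - 239\right) = \left(-54\right) \left(-411\right) = 22194$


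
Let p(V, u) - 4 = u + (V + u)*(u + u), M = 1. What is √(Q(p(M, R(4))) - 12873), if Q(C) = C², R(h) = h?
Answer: I*√10569 ≈ 102.81*I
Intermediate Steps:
p(V, u) = 4 + u + 2*u*(V + u) (p(V, u) = 4 + (u + (V + u)*(u + u)) = 4 + (u + (V + u)*(2*u)) = 4 + (u + 2*u*(V + u)) = 4 + u + 2*u*(V + u))
√(Q(p(M, R(4))) - 12873) = √((4 + 4 + 2*4² + 2*1*4)² - 12873) = √((4 + 4 + 2*16 + 8)² - 12873) = √((4 + 4 + 32 + 8)² - 12873) = √(48² - 12873) = √(2304 - 12873) = √(-10569) = I*√10569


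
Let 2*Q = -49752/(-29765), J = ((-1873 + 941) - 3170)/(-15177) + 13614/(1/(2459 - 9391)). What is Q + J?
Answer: -42632040149385358/451743405 ≈ -9.4372e+7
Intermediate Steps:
J = -1432287603794/15177 (J = (-932 - 3170)*(-1/15177) + 13614/(1/(-6932)) = -4102*(-1/15177) + 13614/(-1/6932) = 4102/15177 + 13614*(-6932) = 4102/15177 - 94372248 = -1432287603794/15177 ≈ -9.4372e+7)
Q = 24876/29765 (Q = (-49752/(-29765))/2 = (-49752*(-1/29765))/2 = (1/2)*(49752/29765) = 24876/29765 ≈ 0.83575)
Q + J = 24876/29765 - 1432287603794/15177 = -42632040149385358/451743405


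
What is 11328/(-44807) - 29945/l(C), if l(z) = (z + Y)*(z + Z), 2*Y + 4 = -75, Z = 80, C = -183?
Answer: -640542022/410745769 ≈ -1.5595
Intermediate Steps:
Y = -79/2 (Y = -2 + (½)*(-75) = -2 - 75/2 = -79/2 ≈ -39.500)
l(z) = (80 + z)*(-79/2 + z) (l(z) = (z - 79/2)*(z + 80) = (-79/2 + z)*(80 + z) = (80 + z)*(-79/2 + z))
11328/(-44807) - 29945/l(C) = 11328/(-44807) - 29945/(-3160 + (-183)² + (81/2)*(-183)) = 11328*(-1/44807) - 29945/(-3160 + 33489 - 14823/2) = -11328/44807 - 29945/45835/2 = -11328/44807 - 29945*2/45835 = -11328/44807 - 11978/9167 = -640542022/410745769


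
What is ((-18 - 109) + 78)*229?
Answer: -11221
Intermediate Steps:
((-18 - 109) + 78)*229 = (-127 + 78)*229 = -49*229 = -11221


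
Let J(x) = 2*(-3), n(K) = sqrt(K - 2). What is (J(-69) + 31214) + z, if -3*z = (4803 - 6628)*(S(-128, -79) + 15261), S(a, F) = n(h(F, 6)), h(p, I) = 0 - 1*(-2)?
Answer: 9314983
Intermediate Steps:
h(p, I) = 2 (h(p, I) = 0 + 2 = 2)
n(K) = sqrt(-2 + K)
S(a, F) = 0 (S(a, F) = sqrt(-2 + 2) = sqrt(0) = 0)
z = 9283775 (z = -(4803 - 6628)*(0 + 15261)/3 = -(-1825)*15261/3 = -1/3*(-27851325) = 9283775)
J(x) = -6
(J(-69) + 31214) + z = (-6 + 31214) + 9283775 = 31208 + 9283775 = 9314983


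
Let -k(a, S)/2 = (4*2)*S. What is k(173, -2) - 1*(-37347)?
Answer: 37379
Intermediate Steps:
k(a, S) = -16*S (k(a, S) = -2*4*2*S = -16*S)
k(173, -2) - 1*(-37347) = -16*(-2) - 1*(-37347) = 32 + 37347 = 37379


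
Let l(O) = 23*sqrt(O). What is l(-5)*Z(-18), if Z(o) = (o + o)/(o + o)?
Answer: 23*I*sqrt(5) ≈ 51.43*I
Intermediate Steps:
Z(o) = 1 (Z(o) = (2*o)/((2*o)) = (2*o)*(1/(2*o)) = 1)
l(-5)*Z(-18) = (23*sqrt(-5))*1 = (23*(I*sqrt(5)))*1 = (23*I*sqrt(5))*1 = 23*I*sqrt(5)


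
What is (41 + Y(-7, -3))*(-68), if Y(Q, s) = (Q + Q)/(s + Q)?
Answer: -14416/5 ≈ -2883.2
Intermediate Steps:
Y(Q, s) = 2*Q/(Q + s) (Y(Q, s) = (2*Q)/(Q + s) = 2*Q/(Q + s))
(41 + Y(-7, -3))*(-68) = (41 + 2*(-7)/(-7 - 3))*(-68) = (41 + 2*(-7)/(-10))*(-68) = (41 + 2*(-7)*(-⅒))*(-68) = (41 + 7/5)*(-68) = (212/5)*(-68) = -14416/5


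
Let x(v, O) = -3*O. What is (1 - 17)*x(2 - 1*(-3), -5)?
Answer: -240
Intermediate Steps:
(1 - 17)*x(2 - 1*(-3), -5) = (1 - 17)*(-3*(-5)) = -16*15 = -240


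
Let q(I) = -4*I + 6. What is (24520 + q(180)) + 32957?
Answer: 56763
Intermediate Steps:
q(I) = 6 - 4*I
(24520 + q(180)) + 32957 = (24520 + (6 - 4*180)) + 32957 = (24520 + (6 - 720)) + 32957 = (24520 - 714) + 32957 = 23806 + 32957 = 56763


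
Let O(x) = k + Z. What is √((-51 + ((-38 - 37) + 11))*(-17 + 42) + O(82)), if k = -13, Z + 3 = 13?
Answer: I*√2878 ≈ 53.647*I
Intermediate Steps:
Z = 10 (Z = -3 + 13 = 10)
O(x) = -3 (O(x) = -13 + 10 = -3)
√((-51 + ((-38 - 37) + 11))*(-17 + 42) + O(82)) = √((-51 + ((-38 - 37) + 11))*(-17 + 42) - 3) = √((-51 + (-75 + 11))*25 - 3) = √((-51 - 64)*25 - 3) = √(-115*25 - 3) = √(-2875 - 3) = √(-2878) = I*√2878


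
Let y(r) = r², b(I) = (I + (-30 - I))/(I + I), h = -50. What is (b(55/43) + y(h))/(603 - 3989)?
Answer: -27371/37246 ≈ -0.73487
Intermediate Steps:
b(I) = -15/I (b(I) = -30*1/(2*I) = -15/I)
(b(55/43) + y(h))/(603 - 3989) = (-15/(55/43) + (-50)²)/(603 - 3989) = (-15/(55*(1/43)) + 2500)/(-3386) = (-15/55/43 + 2500)*(-1/3386) = (-15*43/55 + 2500)*(-1/3386) = (-129/11 + 2500)*(-1/3386) = (27371/11)*(-1/3386) = -27371/37246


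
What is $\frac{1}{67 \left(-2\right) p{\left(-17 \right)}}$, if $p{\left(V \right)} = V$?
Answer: $\frac{1}{2278} \approx 0.00043898$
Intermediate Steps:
$\frac{1}{67 \left(-2\right) p{\left(-17 \right)}} = \frac{1}{67 \left(-2\right) \left(-17\right)} = \frac{1}{\left(-134\right) \left(-17\right)} = \frac{1}{2278}$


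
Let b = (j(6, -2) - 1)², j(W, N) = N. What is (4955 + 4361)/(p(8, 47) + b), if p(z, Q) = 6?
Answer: 9316/15 ≈ 621.07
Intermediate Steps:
b = 9 (b = (-2 - 1)² = (-3)² = 9)
(4955 + 4361)/(p(8, 47) + b) = (4955 + 4361)/(6 + 9) = 9316/15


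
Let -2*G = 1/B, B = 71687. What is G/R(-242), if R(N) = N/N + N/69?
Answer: 69/24803702 ≈ 2.7818e-6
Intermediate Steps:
R(N) = 1 + N/69 (R(N) = 1 + N*(1/69) = 1 + N/69)
G = -1/143374 (G = -1/2/71687 = -1/2*1/71687 = -1/143374 ≈ -6.9748e-6)
G/R(-242) = -1/(143374*(1 + (1/69)*(-242))) = -1/(143374*(1 - 242/69)) = -1/(143374*(-173/69)) = -1/143374*(-69/173) = 69/24803702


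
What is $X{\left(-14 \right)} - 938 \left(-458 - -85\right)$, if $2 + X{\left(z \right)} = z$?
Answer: $349858$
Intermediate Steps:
$X{\left(z \right)} = -2 + z$
$X{\left(-14 \right)} - 938 \left(-458 - -85\right) = \left(-2 - 14\right) - 938 \left(-458 - -85\right) = -16 - 938 \left(-458 + 85\right) = -16 - -349874 = -16 + 349874 = 349858$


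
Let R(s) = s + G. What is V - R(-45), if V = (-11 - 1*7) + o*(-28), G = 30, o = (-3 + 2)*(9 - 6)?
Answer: 81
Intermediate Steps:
o = -3 (o = -1*3 = -3)
V = 66 (V = (-11 - 1*7) - 3*(-28) = (-11 - 7) + 84 = -18 + 84 = 66)
R(s) = 30 + s (R(s) = s + 30 = 30 + s)
V - R(-45) = 66 - (30 - 45) = 66 - 1*(-15) = 66 + 15 = 81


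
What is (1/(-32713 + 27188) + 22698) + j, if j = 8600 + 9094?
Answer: 223165799/5525 ≈ 40392.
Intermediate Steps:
j = 17694
(1/(-32713 + 27188) + 22698) + j = (1/(-32713 + 27188) + 22698) + 17694 = (1/(-5525) + 22698) + 17694 = (-1/5525 + 22698) + 17694 = 125406449/5525 + 17694 = 223165799/5525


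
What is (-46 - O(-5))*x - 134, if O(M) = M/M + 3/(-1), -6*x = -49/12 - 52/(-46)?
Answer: -64441/414 ≈ -155.65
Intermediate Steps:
x = 815/1656 (x = -(-49/12 - 52/(-46))/6 = -(-49*1/12 - 52*(-1/46))/6 = -(-49/12 + 26/23)/6 = -1/6*(-815/276) = 815/1656 ≈ 0.49215)
O(M) = -2 (O(M) = 1 + 3*(-1) = 1 - 3 = -2)
(-46 - O(-5))*x - 134 = (-46 - 1*(-2))*(815/1656) - 134 = (-46 + 2)*(815/1656) - 134 = -44*815/1656 - 134 = -8965/414 - 134 = -64441/414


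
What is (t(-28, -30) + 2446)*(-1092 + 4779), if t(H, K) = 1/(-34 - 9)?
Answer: 387787599/43 ≈ 9.0183e+6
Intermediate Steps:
t(H, K) = -1/43 (t(H, K) = 1/(-43) = -1/43)
(t(-28, -30) + 2446)*(-1092 + 4779) = (-1/43 + 2446)*(-1092 + 4779) = (105177/43)*3687 = 387787599/43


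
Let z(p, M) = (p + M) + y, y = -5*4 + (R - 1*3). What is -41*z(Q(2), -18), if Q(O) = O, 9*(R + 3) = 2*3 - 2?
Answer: 15334/9 ≈ 1703.8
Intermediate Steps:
R = -23/9 (R = -3 + (2*3 - 2)/9 = -3 + (6 - 2)/9 = -3 + (⅑)*4 = -3 + 4/9 = -23/9 ≈ -2.5556)
y = -230/9 (y = -5*4 + (-23/9 - 1*3) = -20 + (-23/9 - 3) = -20 - 50/9 = -230/9 ≈ -25.556)
z(p, M) = -230/9 + M + p (z(p, M) = (p + M) - 230/9 = (M + p) - 230/9 = -230/9 + M + p)
-41*z(Q(2), -18) = -41*(-230/9 - 18 + 2) = -41*(-374/9) = 15334/9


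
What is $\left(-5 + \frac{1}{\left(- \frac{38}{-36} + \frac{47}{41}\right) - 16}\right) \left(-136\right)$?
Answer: $\frac{413224}{599} \approx 689.86$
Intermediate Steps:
$\left(-5 + \frac{1}{\left(- \frac{38}{-36} + \frac{47}{41}\right) - 16}\right) \left(-136\right) = \left(-5 + \frac{1}{\left(\left(-38\right) \left(- \frac{1}{36}\right) + 47 \cdot \frac{1}{41}\right) - 16}\right) \left(-136\right) = \left(-5 + \frac{1}{\left(\frac{19}{18} + \frac{47}{41}\right) - 16}\right) \left(-136\right) = \left(-5 + \frac{1}{\frac{1625}{738} - 16}\right) \left(-136\right) = \left(-5 + \frac{1}{- \frac{10183}{738}}\right) \left(-136\right) = \left(-5 - \frac{738}{10183}\right) \left(-136\right) = \left(- \frac{51653}{10183}\right) \left(-136\right) = \frac{413224}{599}$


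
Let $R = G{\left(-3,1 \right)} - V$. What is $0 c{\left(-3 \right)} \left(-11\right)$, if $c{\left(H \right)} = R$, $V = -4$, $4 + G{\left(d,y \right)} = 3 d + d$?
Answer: $0$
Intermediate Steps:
$G{\left(d,y \right)} = -4 + 4 d$ ($G{\left(d,y \right)} = -4 + \left(3 d + d\right) = -4 + 4 d$)
$R = -12$ ($R = \left(-4 + 4 \left(-3\right)\right) - -4 = \left(-4 - 12\right) + 4 = -16 + 4 = -12$)
$c{\left(H \right)} = -12$
$0 c{\left(-3 \right)} \left(-11\right) = 0 \left(-12\right) \left(-11\right) = 0 \left(-11\right) = 0$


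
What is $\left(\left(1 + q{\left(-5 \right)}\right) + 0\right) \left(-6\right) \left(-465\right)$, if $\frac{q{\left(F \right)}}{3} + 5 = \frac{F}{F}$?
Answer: $-30690$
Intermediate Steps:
$q{\left(F \right)} = -12$ ($q{\left(F \right)} = -15 + 3 \frac{F}{F} = -15 + 3 \cdot 1 = -15 + 3 = -12$)
$\left(\left(1 + q{\left(-5 \right)}\right) + 0\right) \left(-6\right) \left(-465\right) = \left(\left(1 - 12\right) + 0\right) \left(-6\right) \left(-465\right) = \left(-11 + 0\right) \left(-6\right) \left(-465\right) = \left(-11\right) \left(-6\right) \left(-465\right) = 66 \left(-465\right) = -30690$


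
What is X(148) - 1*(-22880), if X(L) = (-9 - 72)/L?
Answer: 3386159/148 ≈ 22879.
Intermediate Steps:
X(L) = -81/L
X(148) - 1*(-22880) = -81/148 - 1*(-22880) = -81*1/148 + 22880 = -81/148 + 22880 = 3386159/148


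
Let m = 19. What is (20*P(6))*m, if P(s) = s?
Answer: 2280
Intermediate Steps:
(20*P(6))*m = (20*6)*19 = 120*19 = 2280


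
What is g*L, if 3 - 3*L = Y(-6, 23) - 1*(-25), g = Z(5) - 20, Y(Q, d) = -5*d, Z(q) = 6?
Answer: -434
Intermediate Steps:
g = -14 (g = 6 - 20 = -14)
L = 31 (L = 1 - (-5*23 - 1*(-25))/3 = 1 - (-115 + 25)/3 = 1 - 1/3*(-90) = 1 + 30 = 31)
g*L = -14*31 = -434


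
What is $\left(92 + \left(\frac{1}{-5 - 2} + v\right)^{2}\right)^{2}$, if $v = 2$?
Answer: $\frac{21874329}{2401} \approx 9110.5$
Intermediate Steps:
$\left(92 + \left(\frac{1}{-5 - 2} + v\right)^{2}\right)^{2} = \left(92 + \left(\frac{1}{-5 - 2} + 2\right)^{2}\right)^{2} = \left(92 + \left(\frac{1}{-7} + 2\right)^{2}\right)^{2} = \left(92 + \left(- \frac{1}{7} + 2\right)^{2}\right)^{2} = \left(92 + \left(\frac{13}{7}\right)^{2}\right)^{2} = \left(92 + \frac{169}{49}\right)^{2} = \left(\frac{4677}{49}\right)^{2} = \frac{21874329}{2401}$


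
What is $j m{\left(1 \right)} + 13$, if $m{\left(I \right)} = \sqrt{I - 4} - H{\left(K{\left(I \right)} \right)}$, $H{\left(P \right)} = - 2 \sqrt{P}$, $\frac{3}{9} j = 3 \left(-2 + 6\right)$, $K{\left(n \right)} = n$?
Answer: $85 + 36 i \sqrt{3} \approx 85.0 + 62.354 i$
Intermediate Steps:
$j = 36$ ($j = 3 \cdot 3 \left(-2 + 6\right) = 3 \cdot 3 \cdot 4 = 3 \cdot 12 = 36$)
$m{\left(I \right)} = \sqrt{-4 + I} + 2 \sqrt{I}$ ($m{\left(I \right)} = \sqrt{I - 4} - - 2 \sqrt{I} = \sqrt{-4 + I} + 2 \sqrt{I}$)
$j m{\left(1 \right)} + 13 = 36 \left(\sqrt{-4 + 1} + 2 \sqrt{1}\right) + 13 = 36 \left(\sqrt{-3} + 2 \cdot 1\right) + 13 = 36 \left(i \sqrt{3} + 2\right) + 13 = 36 \left(2 + i \sqrt{3}\right) + 13 = \left(72 + 36 i \sqrt{3}\right) + 13 = 85 + 36 i \sqrt{3}$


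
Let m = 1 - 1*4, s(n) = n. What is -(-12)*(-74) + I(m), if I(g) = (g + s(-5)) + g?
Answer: -899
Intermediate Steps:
m = -3 (m = 1 - 4 = -3)
I(g) = -5 + 2*g (I(g) = (g - 5) + g = (-5 + g) + g = -5 + 2*g)
-(-12)*(-74) + I(m) = -(-12)*(-74) + (-5 + 2*(-3)) = -12*74 + (-5 - 6) = -888 - 11 = -899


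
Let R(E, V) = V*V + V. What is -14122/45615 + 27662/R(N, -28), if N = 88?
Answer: 208520983/5747490 ≈ 36.280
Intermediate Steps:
R(E, V) = V + V**2 (R(E, V) = V**2 + V = V + V**2)
-14122/45615 + 27662/R(N, -28) = -14122/45615 + 27662/((-28*(1 - 28))) = -14122*1/45615 + 27662/((-28*(-27))) = -14122/45615 + 27662/756 = -14122/45615 + 27662*(1/756) = -14122/45615 + 13831/378 = 208520983/5747490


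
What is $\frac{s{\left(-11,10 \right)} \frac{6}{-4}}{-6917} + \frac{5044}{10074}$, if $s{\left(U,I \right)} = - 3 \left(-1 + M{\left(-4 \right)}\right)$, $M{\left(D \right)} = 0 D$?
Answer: $\frac{34934681}{69681858} \approx 0.50135$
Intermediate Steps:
$M{\left(D \right)} = 0$
$s{\left(U,I \right)} = 3$ ($s{\left(U,I \right)} = - 3 \left(-1 + 0\right) = \left(-3\right) \left(-1\right) = 3$)
$\frac{s{\left(-11,10 \right)} \frac{6}{-4}}{-6917} + \frac{5044}{10074} = \frac{3 \frac{6}{-4}}{-6917} + \frac{5044}{10074} = 3 \cdot 6 \left(- \frac{1}{4}\right) \left(- \frac{1}{6917}\right) + 5044 \cdot \frac{1}{10074} = 3 \left(- \frac{3}{2}\right) \left(- \frac{1}{6917}\right) + \frac{2522}{5037} = \left(- \frac{9}{2}\right) \left(- \frac{1}{6917}\right) + \frac{2522}{5037} = \frac{9}{13834} + \frac{2522}{5037} = \frac{34934681}{69681858}$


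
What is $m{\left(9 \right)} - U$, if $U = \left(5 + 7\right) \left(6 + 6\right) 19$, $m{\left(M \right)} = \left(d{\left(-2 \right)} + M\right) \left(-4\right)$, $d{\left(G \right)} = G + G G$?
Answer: $-2780$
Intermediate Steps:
$d{\left(G \right)} = G + G^{2}$
$m{\left(M \right)} = -8 - 4 M$ ($m{\left(M \right)} = \left(- 2 \left(1 - 2\right) + M\right) \left(-4\right) = \left(\left(-2\right) \left(-1\right) + M\right) \left(-4\right) = \left(2 + M\right) \left(-4\right) = -8 - 4 M$)
$U = 2736$ ($U = 12 \cdot 12 \cdot 19 = 144 \cdot 19 = 2736$)
$m{\left(9 \right)} - U = \left(-8 - 36\right) - 2736 = -44 - 2736 = -2780$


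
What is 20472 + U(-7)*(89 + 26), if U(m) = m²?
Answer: 26107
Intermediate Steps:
20472 + U(-7)*(89 + 26) = 20472 + (-7)²*(89 + 26) = 20472 + 49*115 = 20472 + 5635 = 26107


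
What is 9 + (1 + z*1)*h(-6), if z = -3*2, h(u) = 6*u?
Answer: 189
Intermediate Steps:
z = -6
9 + (1 + z*1)*h(-6) = 9 + (1 - 6*1)*(6*(-6)) = 9 + (1 - 6)*(-36) = 9 - 5*(-36) = 9 + 180 = 189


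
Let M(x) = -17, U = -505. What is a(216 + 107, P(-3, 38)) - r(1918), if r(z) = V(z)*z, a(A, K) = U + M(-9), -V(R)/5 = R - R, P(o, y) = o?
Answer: -522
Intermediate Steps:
V(R) = 0 (V(R) = -5*(R - R) = -5*0 = 0)
a(A, K) = -522 (a(A, K) = -505 - 17 = -522)
r(z) = 0 (r(z) = 0*z = 0)
a(216 + 107, P(-3, 38)) - r(1918) = -522 - 1*0 = -522 + 0 = -522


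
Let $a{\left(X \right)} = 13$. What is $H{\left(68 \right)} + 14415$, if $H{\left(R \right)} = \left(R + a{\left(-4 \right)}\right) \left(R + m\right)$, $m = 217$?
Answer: $37500$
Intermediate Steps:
$H{\left(R \right)} = \left(13 + R\right) \left(217 + R\right)$ ($H{\left(R \right)} = \left(R + 13\right) \left(R + 217\right) = \left(13 + R\right) \left(217 + R\right)$)
$H{\left(68 \right)} + 14415 = \left(2821 + 68^{2} + 230 \cdot 68\right) + 14415 = \left(2821 + 4624 + 15640\right) + 14415 = 23085 + 14415 = 37500$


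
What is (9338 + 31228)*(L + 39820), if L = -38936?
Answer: 35860344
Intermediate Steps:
(9338 + 31228)*(L + 39820) = (9338 + 31228)*(-38936 + 39820) = 40566*884 = 35860344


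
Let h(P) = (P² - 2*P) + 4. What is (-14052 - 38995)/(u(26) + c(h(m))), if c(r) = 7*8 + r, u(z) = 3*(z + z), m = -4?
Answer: -53047/240 ≈ -221.03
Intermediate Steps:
h(P) = 4 + P² - 2*P
u(z) = 6*z (u(z) = 3*(2*z) = 6*z)
c(r) = 56 + r
(-14052 - 38995)/(u(26) + c(h(m))) = (-14052 - 38995)/(6*26 + (56 + (4 + (-4)² - 2*(-4)))) = -53047/(156 + (56 + (4 + 16 + 8))) = -53047/(156 + (56 + 28)) = -53047/(156 + 84) = -53047/240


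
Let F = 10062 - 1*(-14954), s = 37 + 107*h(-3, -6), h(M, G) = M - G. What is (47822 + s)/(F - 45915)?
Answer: -48180/20899 ≈ -2.3054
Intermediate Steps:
s = 358 (s = 37 + 107*(-3 - 1*(-6)) = 37 + 107*(-3 + 6) = 37 + 107*3 = 37 + 321 = 358)
F = 25016 (F = 10062 + 14954 = 25016)
(47822 + s)/(F - 45915) = (47822 + 358)/(25016 - 45915) = 48180/(-20899) = 48180*(-1/20899) = -48180/20899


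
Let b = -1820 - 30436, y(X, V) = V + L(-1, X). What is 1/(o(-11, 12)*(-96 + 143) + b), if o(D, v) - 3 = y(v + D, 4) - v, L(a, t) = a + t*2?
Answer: -1/32444 ≈ -3.0822e-5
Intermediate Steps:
L(a, t) = a + 2*t
y(X, V) = -1 + V + 2*X (y(X, V) = V + (-1 + 2*X) = -1 + V + 2*X)
o(D, v) = 6 + v + 2*D (o(D, v) = 3 + ((-1 + 4 + 2*(v + D)) - v) = 3 + ((-1 + 4 + 2*(D + v)) - v) = 3 + ((-1 + 4 + (2*D + 2*v)) - v) = 3 + ((3 + 2*D + 2*v) - v) = 3 + (3 + v + 2*D) = 6 + v + 2*D)
b = -32256
1/(o(-11, 12)*(-96 + 143) + b) = 1/((6 + 12 + 2*(-11))*(-96 + 143) - 32256) = 1/((6 + 12 - 22)*47 - 32256) = 1/(-4*47 - 32256) = 1/(-188 - 32256) = 1/(-32444) = -1/32444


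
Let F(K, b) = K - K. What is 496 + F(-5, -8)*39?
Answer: 496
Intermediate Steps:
F(K, b) = 0
496 + F(-5, -8)*39 = 496 + 0*39 = 496 + 0 = 496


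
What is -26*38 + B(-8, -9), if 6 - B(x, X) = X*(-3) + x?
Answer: -1001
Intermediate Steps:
B(x, X) = 6 - x + 3*X (B(x, X) = 6 - (X*(-3) + x) = 6 - (-3*X + x) = 6 - (x - 3*X) = 6 + (-x + 3*X) = 6 - x + 3*X)
-26*38 + B(-8, -9) = -26*38 + (6 - 1*(-8) + 3*(-9)) = -988 + (6 + 8 - 27) = -988 - 13 = -1001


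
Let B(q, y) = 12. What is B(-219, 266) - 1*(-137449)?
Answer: 137461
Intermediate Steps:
B(-219, 266) - 1*(-137449) = 12 - 1*(-137449) = 12 + 137449 = 137461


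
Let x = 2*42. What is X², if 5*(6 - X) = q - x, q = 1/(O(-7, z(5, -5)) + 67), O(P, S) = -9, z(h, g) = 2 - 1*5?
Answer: 43705321/84100 ≈ 519.68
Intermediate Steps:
z(h, g) = -3 (z(h, g) = 2 - 5 = -3)
x = 84
q = 1/58 (q = 1/(-9 + 67) = 1/58 ≈ 0.017241)
X = 6611/290 (X = 6 - (1/58 - 1*84)/5 = 6 - (1/58 - 84)/5 = 6 - ⅕*(-4871/58) = 6 + 4871/290 = 6611/290 ≈ 22.797)
X² = (6611/290)² = 43705321/84100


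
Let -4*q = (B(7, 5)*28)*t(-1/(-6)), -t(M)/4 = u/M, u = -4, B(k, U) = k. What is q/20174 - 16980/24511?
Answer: -32703876/35320351 ≈ -0.92592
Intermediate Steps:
t(M) = 16/M (t(M) = -(-16)/M = 16/M)
q = -4704 (q = -7*28*16/((-1/(-6)))/4 = -49*16/((-1*(-⅙))) = -49*16/(⅙) = -49*16*6 = -49*96 = -¼*18816 = -4704)
q/20174 - 16980/24511 = -4704/20174 - 16980/24511 = -4704*1/20174 - 16980*1/24511 = -336/1441 - 16980/24511 = -32703876/35320351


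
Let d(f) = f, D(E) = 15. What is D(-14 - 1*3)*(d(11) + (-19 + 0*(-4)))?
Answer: -120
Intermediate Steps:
D(-14 - 1*3)*(d(11) + (-19 + 0*(-4))) = 15*(11 + (-19 + 0*(-4))) = 15*(11 + (-19 + 0)) = 15*(11 - 19) = 15*(-8) = -120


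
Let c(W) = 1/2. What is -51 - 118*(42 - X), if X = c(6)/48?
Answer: -240277/48 ≈ -5005.8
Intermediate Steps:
c(W) = ½
X = 1/96 (X = (½)/48 = (½)*(1/48) = 1/96 ≈ 0.010417)
-51 - 118*(42 - X) = -51 - 118*(42 - 1*1/96) = -51 - 118*(42 - 1/96) = -51 - 118*4031/96 = -51 - 237829/48 = -240277/48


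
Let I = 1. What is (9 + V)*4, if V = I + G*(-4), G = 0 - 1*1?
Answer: 56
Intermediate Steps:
G = -1 (G = 0 - 1 = -1)
V = 5 (V = 1 - 1*(-4) = 1 + 4 = 5)
(9 + V)*4 = (9 + 5)*4 = 14*4 = 56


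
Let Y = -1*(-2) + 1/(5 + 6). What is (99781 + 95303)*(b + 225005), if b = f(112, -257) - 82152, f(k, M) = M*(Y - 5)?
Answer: 308156051988/11 ≈ 2.8014e+10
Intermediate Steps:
Y = 23/11 (Y = 2 + 1/11 = 23/11 ≈ 2.0909)
f(k, M) = -32*M/11 (f(k, M) = M*(23/11 - 5) = M*(-32/11) = -32*M/11)
b = -895448/11 (b = -32/11*(-257) - 82152 = 8224/11 - 82152 = -895448/11 ≈ -81404.)
(99781 + 95303)*(b + 225005) = (99781 + 95303)*(-895448/11 + 225005) = 195084*(1579607/11) = 308156051988/11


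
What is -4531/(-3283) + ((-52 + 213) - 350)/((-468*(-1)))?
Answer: 166669/170716 ≈ 0.97629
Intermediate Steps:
-4531/(-3283) + ((-52 + 213) - 350)/((-468*(-1))) = -4531*(-1/3283) + (161 - 350)/468 = 4531/3283 - 189*1/468 = 4531/3283 - 21/52 = 166669/170716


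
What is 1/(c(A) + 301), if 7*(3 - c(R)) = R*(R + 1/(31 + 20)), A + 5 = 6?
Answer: 357/108476 ≈ 0.0032911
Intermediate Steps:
A = 1 (A = -5 + 6 = 1)
c(R) = 3 - R*(1/51 + R)/7 (c(R) = 3 - R*(R + 1/(31 + 20))/7 = 3 - R*(R + 1/51)/7 = 3 - R*(1/51 + R)/7)
1/(c(A) + 301) = 1/((3 - ⅐*1² - 1/357*1) + 301) = 1/((3 - ⅐*1 - 1/357) + 301) = 1/((3 - ⅐ - 1/357) + 301) = 1/(1019/357 + 301) = 1/(108476/357) = 357/108476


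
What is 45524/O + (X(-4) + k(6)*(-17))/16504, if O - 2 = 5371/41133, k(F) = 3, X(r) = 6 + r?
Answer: 30904374278555/1446361048 ≈ 21367.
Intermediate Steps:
O = 87637/41133 (O = 2 + 5371/41133 = 87637/41133 ≈ 2.1306)
45524/O + (X(-4) + k(6)*(-17))/16504 = 45524/(87637/41133) + ((6 - 4) + 3*(-17))/16504 = 45524*(41133/87637) + (2 - 51)*(1/16504) = 1872538692/87637 - 49*1/16504 = 1872538692/87637 - 49/16504 = 30904374278555/1446361048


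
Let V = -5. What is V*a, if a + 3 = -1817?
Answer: 9100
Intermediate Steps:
a = -1820 (a = -3 - 1817 = -1820)
V*a = -5*(-1820) = 9100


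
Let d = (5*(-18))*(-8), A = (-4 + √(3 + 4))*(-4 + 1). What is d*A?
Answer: 8640 - 2160*√7 ≈ 2925.2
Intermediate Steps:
A = 12 - 3*√7 (A = (-4 + √7)*(-3) = 12 - 3*√7 ≈ 4.0627)
d = 720 (d = -90*(-8) = 720)
d*A = 720*(12 - 3*√7) = 8640 - 2160*√7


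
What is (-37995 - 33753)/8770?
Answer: -35874/4385 ≈ -8.1811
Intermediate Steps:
(-37995 - 33753)/8770 = -71748*1/8770 = -35874/4385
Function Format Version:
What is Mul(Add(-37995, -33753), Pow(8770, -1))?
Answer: Rational(-35874, 4385) ≈ -8.1811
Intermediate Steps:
Mul(Add(-37995, -33753), Pow(8770, -1)) = Mul(-71748, Rational(1, 8770)) = Rational(-35874, 4385)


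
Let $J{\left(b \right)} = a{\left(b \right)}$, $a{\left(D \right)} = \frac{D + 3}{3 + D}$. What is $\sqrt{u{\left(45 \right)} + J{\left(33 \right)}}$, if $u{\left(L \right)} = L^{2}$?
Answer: $\sqrt{2026} \approx 45.011$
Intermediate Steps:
$a{\left(D \right)} = 1$ ($a{\left(D \right)} = \frac{3 + D}{3 + D} = 1$)
$J{\left(b \right)} = 1$
$\sqrt{u{\left(45 \right)} + J{\left(33 \right)}} = \sqrt{45^{2} + 1} = \sqrt{2025 + 1} = \sqrt{2026}$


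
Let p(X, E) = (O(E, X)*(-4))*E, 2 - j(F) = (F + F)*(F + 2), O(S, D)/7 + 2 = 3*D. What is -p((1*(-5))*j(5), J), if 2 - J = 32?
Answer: -855120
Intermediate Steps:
J = -30 (J = 2 - 1*32 = 2 - 32 = -30)
O(S, D) = -14 + 21*D (O(S, D) = -14 + 7*(3*D) = -14 + 21*D)
j(F) = 2 - 2*F*(2 + F) (j(F) = 2 - (F + F)*(F + 2) = 2 - 2*F*(2 + F))
p(X, E) = E*(56 - 84*X) (p(X, E) = ((-14 + 21*X)*(-4))*E = (56 - 84*X)*E = E*(56 - 84*X))
-p((1*(-5))*j(5), J) = -28*(-30)*(2 - 3*1*(-5)*(2 - 4*5 - 2*5**2)) = -28*(-30)*(2 - (-15)*(2 - 20 - 2*25)) = -28*(-30)*(2 - (-15)*(2 - 20 - 50)) = -28*(-30)*(2 - (-15)*(-68)) = -28*(-30)*(2 - 3*340) = -28*(-30)*(2 - 1020) = -28*(-30)*(-1018) = -1*855120 = -855120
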